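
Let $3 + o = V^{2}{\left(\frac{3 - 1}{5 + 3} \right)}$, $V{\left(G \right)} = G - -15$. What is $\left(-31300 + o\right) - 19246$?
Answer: $- \frac{805063}{16} \approx -50316.0$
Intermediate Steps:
$V{\left(G \right)} = 15 + G$ ($V{\left(G \right)} = G + 15 = 15 + G$)
$o = \frac{3673}{16}$ ($o = -3 + \left(15 + \frac{3 - 1}{5 + 3}\right)^{2} = -3 + \left(15 + \frac{2}{8}\right)^{2} = -3 + \left(15 + 2 \cdot \frac{1}{8}\right)^{2} = -3 + \left(15 + \frac{1}{4}\right)^{2} = -3 + \left(\frac{61}{4}\right)^{2} = -3 + \frac{3721}{16} = \frac{3673}{16} \approx 229.56$)
$\left(-31300 + o\right) - 19246 = \left(-31300 + \frac{3673}{16}\right) - 19246 = - \frac{497127}{16} - 19246 = - \frac{805063}{16}$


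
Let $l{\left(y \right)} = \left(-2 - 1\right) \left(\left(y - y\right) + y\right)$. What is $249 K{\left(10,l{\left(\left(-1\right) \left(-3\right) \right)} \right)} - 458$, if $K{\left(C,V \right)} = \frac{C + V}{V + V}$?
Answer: $- \frac{2831}{6} \approx -471.83$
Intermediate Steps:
$l{\left(y \right)} = - 3 y$ ($l{\left(y \right)} = - 3 \left(0 + y\right) = - 3 y$)
$K{\left(C,V \right)} = \frac{C + V}{2 V}$
$249 K{\left(10,l{\left(\left(-1\right) \left(-3\right) \right)} \right)} - 458 = 249 \frac{10 - 3 \left(\left(-1\right) \left(-3\right)\right)}{2 \left(- 3 \left(\left(-1\right) \left(-3\right)\right)\right)} - 458 = 249 \frac{10 - 9}{2 \left(\left(-3\right) 3\right)} - 458 = 249 \frac{10 - 9}{2 \left(-9\right)} - 458 = 249 \cdot \frac{1}{2} \left(- \frac{1}{9}\right) 1 - 458 = 249 \left(- \frac{1}{18}\right) - 458 = - \frac{83}{6} - 458 = - \frac{2831}{6}$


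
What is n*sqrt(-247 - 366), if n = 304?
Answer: 304*I*sqrt(613) ≈ 7526.7*I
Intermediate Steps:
n*sqrt(-247 - 366) = 304*sqrt(-247 - 366) = 304*sqrt(-613) = 304*(I*sqrt(613)) = 304*I*sqrt(613)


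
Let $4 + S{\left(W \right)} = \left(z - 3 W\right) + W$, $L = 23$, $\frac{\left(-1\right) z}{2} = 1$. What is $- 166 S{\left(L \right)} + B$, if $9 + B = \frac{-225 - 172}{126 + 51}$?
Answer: $\frac{1525874}{177} \approx 8620.8$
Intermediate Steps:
$z = -2$ ($z = \left(-2\right) 1 = -2$)
$S{\left(W \right)} = -6 - 2 W$ ($S{\left(W \right)} = -4 - \left(2 + 2 W\right) = -6 - 2 W$)
$B = - \frac{1990}{177}$ ($B = -9 + \frac{-225 - 172}{126 + 51} = -9 - \frac{397}{177} = - \frac{1990}{177} \approx -11.243$)
$- 166 S{\left(L \right)} + B = - 166 \left(-6 - 46\right) - \frac{1990}{177} = \left(-166\right) \left(-52\right) - \frac{1990}{177} = 8632 - \frac{1990}{177} = \frac{1525874}{177}$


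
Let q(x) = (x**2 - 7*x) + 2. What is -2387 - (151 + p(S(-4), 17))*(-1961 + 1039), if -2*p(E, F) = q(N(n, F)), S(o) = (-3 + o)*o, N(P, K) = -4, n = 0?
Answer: 115629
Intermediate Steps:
q(x) = 2 + x**2 - 7*x
S(o) = o*(-3 + o)
p(E, F) = -23 (p(E, F) = -(2 + (-4)**2 - 7*(-4))/2 = -(2 + 16 + 28)/2 = -1/2*46 = -23)
-2387 - (151 + p(S(-4), 17))*(-1961 + 1039) = -2387 - (151 - 23)*(-1961 + 1039) = -2387 - 128*(-922) = -2387 - 1*(-118016) = -2387 + 118016 = 115629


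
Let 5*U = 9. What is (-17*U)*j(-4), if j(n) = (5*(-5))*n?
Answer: -3060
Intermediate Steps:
U = 9/5 (U = (⅕)*9 = 9/5 ≈ 1.8000)
j(n) = -25*n
(-17*U)*j(-4) = (-17*9/5)*(-25*(-4)) = -153/5*100 = -3060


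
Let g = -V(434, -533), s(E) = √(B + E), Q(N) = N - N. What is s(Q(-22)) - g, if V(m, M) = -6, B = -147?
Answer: -6 + 7*I*√3 ≈ -6.0 + 12.124*I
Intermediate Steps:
Q(N) = 0
s(E) = √(-147 + E)
g = 6 (g = -1*(-6) = 6)
s(Q(-22)) - g = √(-147 + 0) - 1*6 = √(-147) - 6 = 7*I*√3 - 6 = -6 + 7*I*√3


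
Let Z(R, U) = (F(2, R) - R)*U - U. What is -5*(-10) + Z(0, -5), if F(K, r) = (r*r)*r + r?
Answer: 55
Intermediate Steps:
F(K, r) = r + r³ (F(K, r) = r²*r + r = r³ + r = r + r³)
Z(R, U) = -U + U*R³ (Z(R, U) = ((R + R³) - R)*U - U = R³*U - U = U*R³ - U = -U + U*R³)
-5*(-10) + Z(0, -5) = -5*(-10) - 5*(-1 + 0³) = 50 - 5*(-1 + 0) = 50 - 5*(-1) = 50 + 5 = 55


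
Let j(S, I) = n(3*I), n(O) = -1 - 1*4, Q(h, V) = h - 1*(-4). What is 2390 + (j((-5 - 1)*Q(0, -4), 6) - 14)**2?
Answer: 2751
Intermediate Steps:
Q(h, V) = 4 + h (Q(h, V) = h + 4 = 4 + h)
n(O) = -5 (n(O) = -1 - 4 = -5)
j(S, I) = -5
2390 + (j((-5 - 1)*Q(0, -4), 6) - 14)**2 = 2390 + (-5 - 14)**2 = 2390 + (-19)**2 = 2390 + 361 = 2751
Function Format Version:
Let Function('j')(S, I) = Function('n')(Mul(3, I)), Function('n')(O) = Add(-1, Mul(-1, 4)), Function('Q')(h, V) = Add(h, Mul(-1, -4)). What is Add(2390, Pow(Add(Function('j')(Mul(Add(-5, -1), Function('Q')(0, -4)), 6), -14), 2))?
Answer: 2751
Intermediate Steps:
Function('Q')(h, V) = Add(4, h) (Function('Q')(h, V) = Add(h, 4) = Add(4, h))
Function('n')(O) = -5 (Function('n')(O) = Add(-1, -4) = -5)
Function('j')(S, I) = -5
Add(2390, Pow(Add(Function('j')(Mul(Add(-5, -1), Function('Q')(0, -4)), 6), -14), 2)) = Add(2390, Pow(Add(-5, -14), 2)) = Add(2390, Pow(-19, 2)) = Add(2390, 361) = 2751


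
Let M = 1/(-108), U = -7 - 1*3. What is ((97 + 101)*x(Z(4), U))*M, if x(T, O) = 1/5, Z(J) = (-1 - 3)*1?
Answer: -11/30 ≈ -0.36667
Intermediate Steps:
Z(J) = -4 (Z(J) = -4*1 = -4)
U = -10 (U = -7 - 3 = -10)
x(T, O) = 1/5
M = -1/108 ≈ -0.0092593
((97 + 101)*x(Z(4), U))*M = ((97 + 101)*(1/5))*(-1/108) = (198*(1/5))*(-1/108) = (198/5)*(-1/108) = -11/30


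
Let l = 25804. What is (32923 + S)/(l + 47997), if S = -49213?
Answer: -16290/73801 ≈ -0.22073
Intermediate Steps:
(32923 + S)/(l + 47997) = (32923 - 49213)/(25804 + 47997) = -16290/73801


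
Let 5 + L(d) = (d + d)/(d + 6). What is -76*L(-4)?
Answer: 684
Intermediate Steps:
L(d) = -5 + 2*d/(6 + d) (L(d) = -5 + (d + d)/(d + 6) = -5 + (2*d)/(6 + d) = -5 + 2*d/(6 + d))
-76*L(-4) = -228*(-10 - 1*(-4))/(6 - 4) = -228*(-10 + 4)/2 = -228*(-6)/2 = -76*(-9) = 684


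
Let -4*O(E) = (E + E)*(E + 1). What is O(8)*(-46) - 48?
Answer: 1608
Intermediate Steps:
O(E) = -E*(1 + E)/2 (O(E) = -(E + E)*(E + 1)/4 = -2*E*(1 + E)/4 = -E*(1 + E)/2)
O(8)*(-46) - 48 = -½*8*(1 + 8)*(-46) - 48 = -½*8*9*(-46) - 48 = -36*(-46) - 48 = 1656 - 48 = 1608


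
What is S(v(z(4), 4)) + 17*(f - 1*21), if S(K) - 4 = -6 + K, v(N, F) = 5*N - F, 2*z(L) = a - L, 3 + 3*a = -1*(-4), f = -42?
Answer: -6517/6 ≈ -1086.2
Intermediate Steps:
a = ⅓ (a = -1 + (-1*(-4))/3 = -1 + (⅓)*4 = -1 + 4/3 = ⅓ ≈ 0.33333)
z(L) = ⅙ - L/2 (z(L) = (⅓ - L)/2 = ⅙ - L/2)
v(N, F) = -F + 5*N
S(K) = -2 + K (S(K) = 4 + (-6 + K) = -2 + K)
S(v(z(4), 4)) + 17*(f - 1*21) = (-2 + (-1*4 + 5*(⅙ - ½*4))) + 17*(-42 - 1*21) = (-2 + (-4 + 5*(⅙ - 2))) + 17*(-42 - 21) = (-2 + (-4 + 5*(-11/6))) + 17*(-63) = (-2 + (-4 - 55/6)) - 1071 = (-2 - 79/6) - 1071 = -91/6 - 1071 = -6517/6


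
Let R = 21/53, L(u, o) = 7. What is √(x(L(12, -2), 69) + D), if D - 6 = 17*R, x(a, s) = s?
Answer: 38*√159/53 ≈ 9.0408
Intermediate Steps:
R = 21/53 (R = 21*(1/53) = 21/53 ≈ 0.39623)
D = 675/53 (D = 6 + 17*(21/53) = 6 + 357/53 = 675/53 ≈ 12.736)
√(x(L(12, -2), 69) + D) = √(69 + 675/53) = √(4332/53) = 38*√159/53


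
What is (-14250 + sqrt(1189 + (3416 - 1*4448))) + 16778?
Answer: 2528 + sqrt(157) ≈ 2540.5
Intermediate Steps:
(-14250 + sqrt(1189 + (3416 - 1*4448))) + 16778 = (-14250 + sqrt(1189 + (3416 - 4448))) + 16778 = (-14250 + sqrt(1189 - 1032)) + 16778 = (-14250 + sqrt(157)) + 16778 = 2528 + sqrt(157)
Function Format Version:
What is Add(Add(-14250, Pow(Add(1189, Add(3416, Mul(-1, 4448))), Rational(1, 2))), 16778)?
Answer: Add(2528, Pow(157, Rational(1, 2))) ≈ 2540.5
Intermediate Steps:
Add(Add(-14250, Pow(Add(1189, Add(3416, Mul(-1, 4448))), Rational(1, 2))), 16778) = Add(Add(-14250, Pow(Add(1189, Add(3416, -4448)), Rational(1, 2))), 16778) = Add(Add(-14250, Pow(Add(1189, -1032), Rational(1, 2))), 16778) = Add(Add(-14250, Pow(157, Rational(1, 2))), 16778) = Add(2528, Pow(157, Rational(1, 2)))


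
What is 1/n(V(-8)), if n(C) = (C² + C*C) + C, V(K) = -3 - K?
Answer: 1/55 ≈ 0.018182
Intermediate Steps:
n(C) = C + 2*C² (n(C) = (C² + C²) + C = 2*C² + C = C + 2*C²)
1/n(V(-8)) = 1/((-3 - 1*(-8))*(1 + 2*(-3 - 1*(-8)))) = 1/((-3 + 8)*(1 + 2*(-3 + 8))) = 1/(5*(1 + 2*5)) = 1/(5*(1 + 10)) = 1/(5*11) = 1/55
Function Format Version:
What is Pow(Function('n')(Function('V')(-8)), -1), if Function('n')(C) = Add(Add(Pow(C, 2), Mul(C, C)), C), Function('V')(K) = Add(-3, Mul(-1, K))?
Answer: Rational(1, 55) ≈ 0.018182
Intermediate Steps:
Function('n')(C) = Add(C, Mul(2, Pow(C, 2))) (Function('n')(C) = Add(Add(Pow(C, 2), Pow(C, 2)), C) = Add(Mul(2, Pow(C, 2)), C) = Add(C, Mul(2, Pow(C, 2))))
Pow(Function('n')(Function('V')(-8)), -1) = Pow(Mul(Add(-3, Mul(-1, -8)), Add(1, Mul(2, Add(-3, Mul(-1, -8))))), -1) = Pow(Mul(Add(-3, 8), Add(1, Mul(2, Add(-3, 8)))), -1) = Pow(Mul(5, Add(1, Mul(2, 5))), -1) = Pow(Mul(5, Add(1, 10)), -1) = Pow(Mul(5, 11), -1) = Pow(55, -1) = Rational(1, 55)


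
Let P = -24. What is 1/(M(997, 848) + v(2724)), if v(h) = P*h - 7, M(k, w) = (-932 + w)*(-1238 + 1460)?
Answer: -1/84031 ≈ -1.1900e-5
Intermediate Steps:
M(k, w) = -206904 + 222*w (M(k, w) = (-932 + w)*222 = -206904 + 222*w)
v(h) = -7 - 24*h (v(h) = -24*h - 7 = -7 - 24*h)
1/(M(997, 848) + v(2724)) = 1/((-206904 + 222*848) + (-7 - 24*2724)) = 1/((-206904 + 188256) + (-7 - 65376)) = 1/(-18648 - 65383) = 1/(-84031) = -1/84031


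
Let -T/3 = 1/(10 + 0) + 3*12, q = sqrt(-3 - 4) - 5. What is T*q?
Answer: 1083/2 - 1083*I*sqrt(7)/10 ≈ 541.5 - 286.53*I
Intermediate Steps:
q = -5 + I*sqrt(7) (q = sqrt(-7) - 5 = I*sqrt(7) - 5 = -5 + I*sqrt(7) ≈ -5.0 + 2.6458*I)
T = -1083/10 (T = -3*(1/(10 + 0) + 3*12) = -3*(1/10 + 36) = -3*361/10 = -1083/10 ≈ -108.30)
T*q = -1083*(-5 + I*sqrt(7))/10 = 1083/2 - 1083*I*sqrt(7)/10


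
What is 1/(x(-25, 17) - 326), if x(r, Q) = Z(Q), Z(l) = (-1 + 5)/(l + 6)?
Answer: -23/7494 ≈ -0.0030691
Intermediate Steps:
Z(l) = 4/(6 + l)
x(r, Q) = 4/(6 + Q)
1/(x(-25, 17) - 326) = 1/(4/(6 + 17) - 326) = 1/(4/23 - 326) = 1/(-7494/23) = -23/7494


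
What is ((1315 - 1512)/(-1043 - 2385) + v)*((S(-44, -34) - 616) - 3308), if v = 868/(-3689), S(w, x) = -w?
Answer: 10052110/14569 ≈ 689.97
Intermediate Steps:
v = -4/17 (v = 868*(-1/3689) = -4/17 ≈ -0.23529)
((1315 - 1512)/(-1043 - 2385) + v)*((S(-44, -34) - 616) - 3308) = ((1315 - 1512)/(-1043 - 2385) - 4/17)*((-1*(-44) - 616) - 3308) = (-197/(-3428) - 4/17)*((44 - 616) - 3308) = (-197*(-1/3428) - 4/17)*(-572 - 3308) = (197/3428 - 4/17)*(-3880) = -10363/58276*(-3880) = 10052110/14569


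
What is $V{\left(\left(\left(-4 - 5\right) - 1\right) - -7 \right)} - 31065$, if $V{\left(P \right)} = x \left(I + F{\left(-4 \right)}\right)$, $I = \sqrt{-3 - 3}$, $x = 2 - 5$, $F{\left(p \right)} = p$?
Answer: $-31053 - 3 i \sqrt{6} \approx -31053.0 - 7.3485 i$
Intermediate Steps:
$x = -3$
$I = i \sqrt{6}$ ($I = \sqrt{-6} = i \sqrt{6} \approx 2.4495 i$)
$V{\left(P \right)} = 12 - 3 i \sqrt{6}$ ($V{\left(P \right)} = - 3 \left(i \sqrt{6} - 4\right) = - 3 \left(-4 + i \sqrt{6}\right) = 12 - 3 i \sqrt{6}$)
$V{\left(\left(\left(-4 - 5\right) - 1\right) - -7 \right)} - 31065 = \left(12 - 3 i \sqrt{6}\right) - 31065 = -31053 - 3 i \sqrt{6}$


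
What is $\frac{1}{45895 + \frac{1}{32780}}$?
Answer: $\frac{32780}{1504438101} \approx 2.1789 \cdot 10^{-5}$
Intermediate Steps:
$\frac{1}{45895 + \frac{1}{32780}} = \frac{1}{\frac{1504438101}{32780}} = \frac{32780}{1504438101}$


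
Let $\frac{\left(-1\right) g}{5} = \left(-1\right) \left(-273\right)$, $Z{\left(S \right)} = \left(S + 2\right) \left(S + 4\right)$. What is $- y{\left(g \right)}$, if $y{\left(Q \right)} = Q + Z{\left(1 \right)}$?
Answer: $1350$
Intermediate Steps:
$Z{\left(S \right)} = \left(2 + S\right) \left(4 + S\right)$
$g = -1365$ ($g = - 5 \left(\left(-1\right) \left(-273\right)\right) = \left(-5\right) 273 = -1365$)
$y{\left(Q \right)} = 15 + Q$ ($y{\left(Q \right)} = Q + \left(8 + 1^{2} + 6 \cdot 1\right) = Q + \left(8 + 1 + 6\right) = Q + 15 = 15 + Q$)
$- y{\left(g \right)} = - (15 - 1365) = \left(-1\right) \left(-1350\right) = 1350$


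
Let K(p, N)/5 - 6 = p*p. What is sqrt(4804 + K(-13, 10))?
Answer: 3*sqrt(631) ≈ 75.359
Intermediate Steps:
K(p, N) = 30 + 5*p**2 (K(p, N) = 30 + 5*(p*p) = 30 + 5*p**2)
sqrt(4804 + K(-13, 10)) = sqrt(4804 + (30 + 5*(-13)**2)) = sqrt(4804 + (30 + 5*169)) = sqrt(4804 + (30 + 845)) = sqrt(4804 + 875) = sqrt(5679) = 3*sqrt(631)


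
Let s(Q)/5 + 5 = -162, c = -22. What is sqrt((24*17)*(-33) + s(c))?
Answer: I*sqrt(14299) ≈ 119.58*I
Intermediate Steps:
s(Q) = -835 (s(Q) = -25 + 5*(-162) = -25 - 810 = -835)
sqrt((24*17)*(-33) + s(c)) = sqrt((24*17)*(-33) - 835) = sqrt(408*(-33) - 835) = sqrt(-13464 - 835) = sqrt(-14299) = I*sqrt(14299)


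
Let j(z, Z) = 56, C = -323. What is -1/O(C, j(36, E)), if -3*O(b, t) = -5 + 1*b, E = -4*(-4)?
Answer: -3/328 ≈ -0.0091463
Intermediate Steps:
E = 16
O(b, t) = 5/3 - b/3 (O(b, t) = -(-5 + 1*b)/3 = -(-5 + b)/3 = 5/3 - b/3)
-1/O(C, j(36, E)) = -1/(5/3 - ⅓*(-323)) = -1/(5/3 + 323/3) = -1/328/3 = -1*3/328 = -3/328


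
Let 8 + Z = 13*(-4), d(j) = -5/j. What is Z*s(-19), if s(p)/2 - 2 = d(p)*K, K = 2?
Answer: -5760/19 ≈ -303.16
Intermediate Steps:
s(p) = 4 - 20/p (s(p) = 4 + 2*(-5/p*2) = 4 + 2*(-10/p) = 4 - 20/p)
Z = -60 (Z = -8 + 13*(-4) = -8 - 52 = -60)
Z*s(-19) = -60*(4 - 20/(-19)) = -60*(4 - 20*(-1/19)) = -60*(4 + 20/19) = -60*96/19 = -5760/19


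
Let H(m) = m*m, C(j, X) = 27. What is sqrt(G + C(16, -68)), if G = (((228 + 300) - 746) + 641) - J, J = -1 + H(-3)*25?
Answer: sqrt(226) ≈ 15.033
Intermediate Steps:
H(m) = m**2
J = 224 (J = -1 + (-3)**2*25 = -1 + 9*25 = -1 + 225 = 224)
G = 199 (G = (((228 + 300) - 746) + 641) - 1*224 = ((528 - 746) + 641) - 224 = (-218 + 641) - 224 = 423 - 224 = 199)
sqrt(G + C(16, -68)) = sqrt(199 + 27) = sqrt(226)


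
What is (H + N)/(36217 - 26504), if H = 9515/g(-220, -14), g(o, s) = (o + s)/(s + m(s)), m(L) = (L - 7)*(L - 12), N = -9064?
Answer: -326498/103311 ≈ -3.1603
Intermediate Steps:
m(L) = (-12 + L)*(-7 + L) (m(L) = (-7 + L)*(-12 + L) = (-12 + L)*(-7 + L))
g(o, s) = (o + s)/(84 + s² - 18*s) (g(o, s) = (o + s)/(s + (84 + s² - 19*s)) = (o + s)/(84 + s² - 18*s))
H = -2530990/117 (H = 9515/(((-220 - 14)/(84 + (-14)² - 18*(-14)))) = 9515/((-234/(84 + 196 + 252))) = 9515/((-234/532)) = 9515/(((1/532)*(-234))) = 9515/(-117/266) = 9515*(-266/117) = -2530990/117 ≈ -21632.)
(H + N)/(36217 - 26504) = (-2530990/117 - 9064)/(36217 - 26504) = -3591478/117/9713 = -3591478/117*1/9713 = -326498/103311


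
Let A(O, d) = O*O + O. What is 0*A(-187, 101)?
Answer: 0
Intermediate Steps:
A(O, d) = O + O² (A(O, d) = O² + O = O + O²)
0*A(-187, 101) = 0*(-187*(1 - 187)) = 0*(-187*(-186)) = 0*34782 = 0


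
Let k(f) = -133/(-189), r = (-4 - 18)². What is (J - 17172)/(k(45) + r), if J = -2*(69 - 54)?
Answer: -464454/13087 ≈ -35.490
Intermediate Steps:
r = 484 (r = (-22)² = 484)
k(f) = 19/27 (k(f) = -133*(-1/189) = 19/27)
J = -30 (J = -2*15 = -30)
(J - 17172)/(k(45) + r) = (-30 - 17172)/(19/27 + 484) = -17202/13087/27 = -17202*27/13087 = -464454/13087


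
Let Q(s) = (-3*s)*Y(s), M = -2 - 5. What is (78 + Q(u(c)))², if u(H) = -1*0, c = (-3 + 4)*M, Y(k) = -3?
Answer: 6084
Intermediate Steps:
M = -7
c = -7 (c = (-3 + 4)*(-7) = 1*(-7) = -7)
u(H) = 0
Q(s) = 9*s (Q(s) = -3*s*(-3) = 9*s)
(78 + Q(u(c)))² = (78 + 9*0)² = (78 + 0)² = 78² = 6084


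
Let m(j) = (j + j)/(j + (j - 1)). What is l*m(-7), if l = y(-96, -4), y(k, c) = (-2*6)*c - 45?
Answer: 14/5 ≈ 2.8000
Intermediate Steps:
y(k, c) = -45 - 12*c (y(k, c) = -12*c - 45 = -45 - 12*c)
l = 3 (l = -45 - 12*(-4) = -45 + 48 = 3)
m(j) = 2*j/(-1 + 2*j) (m(j) = (2*j)/(j + (-1 + j)) = (2*j)/(-1 + 2*j) = 2*j/(-1 + 2*j))
l*m(-7) = 3*(2*(-7)/(-1 + 2*(-7))) = 3*(2*(-7)/(-1 - 14)) = 3*(2*(-7)/(-15)) = 3*(2*(-7)*(-1/15)) = 3*(14/15) = 14/5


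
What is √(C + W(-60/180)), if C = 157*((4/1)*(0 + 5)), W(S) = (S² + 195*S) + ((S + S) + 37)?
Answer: √28003/3 ≈ 55.780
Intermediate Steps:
W(S) = 37 + S² + 197*S (W(S) = (S² + 195*S) + (2*S + 37) = (S² + 195*S) + (37 + 2*S) = 37 + S² + 197*S)
C = 3140 (C = 157*((4*1)*5) = 157*(4*5) = 157*20 = 3140)
√(C + W(-60/180)) = √(3140 + (37 + (-60/180)² + 197*(-60/180))) = √(3140 + (37 + (-60*1/180)² + 197*(-60*1/180))) = √(3140 + (37 + (-⅓)² + 197*(-⅓))) = √(3140 + (37 + ⅑ - 197/3)) = √(3140 - 257/9) = √(28003/9) = √28003/3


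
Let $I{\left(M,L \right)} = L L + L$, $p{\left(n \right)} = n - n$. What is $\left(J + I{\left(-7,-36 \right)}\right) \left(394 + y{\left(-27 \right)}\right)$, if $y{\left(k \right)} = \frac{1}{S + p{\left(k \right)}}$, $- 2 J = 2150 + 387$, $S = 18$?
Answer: $- \frac{120581}{36} \approx -3349.5$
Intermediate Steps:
$p{\left(n \right)} = 0$
$J = - \frac{2537}{2}$ ($J = - \frac{2150 + 387}{2} = \left(- \frac{1}{2}\right) 2537 = - \frac{2537}{2} \approx -1268.5$)
$y{\left(k \right)} = \frac{1}{18}$ ($y{\left(k \right)} = \frac{1}{18 + 0} = \frac{1}{18}$)
$I{\left(M,L \right)} = L + L^{2}$ ($I{\left(M,L \right)} = L^{2} + L = L + L^{2}$)
$\left(J + I{\left(-7,-36 \right)}\right) \left(394 + y{\left(-27 \right)}\right) = \left(- \frac{2537}{2} - 36 \left(1 - 36\right)\right) \left(394 + \frac{1}{18}\right) = \left(- \frac{2537}{2} - -1260\right) \frac{7093}{18} = \left(- \frac{2537}{2} + 1260\right) \frac{7093}{18} = \left(- \frac{17}{2}\right) \frac{7093}{18} = - \frac{120581}{36}$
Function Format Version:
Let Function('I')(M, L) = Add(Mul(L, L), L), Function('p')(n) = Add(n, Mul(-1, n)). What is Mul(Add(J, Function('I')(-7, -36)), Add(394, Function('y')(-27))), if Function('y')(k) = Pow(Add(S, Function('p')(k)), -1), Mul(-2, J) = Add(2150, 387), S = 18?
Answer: Rational(-120581, 36) ≈ -3349.5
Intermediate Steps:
Function('p')(n) = 0
J = Rational(-2537, 2) (J = Mul(Rational(-1, 2), Add(2150, 387)) = Mul(Rational(-1, 2), 2537) = Rational(-2537, 2) ≈ -1268.5)
Function('y')(k) = Rational(1, 18) (Function('y')(k) = Pow(Add(18, 0), -1) = Pow(18, -1) = Rational(1, 18))
Function('I')(M, L) = Add(L, Pow(L, 2)) (Function('I')(M, L) = Add(Pow(L, 2), L) = Add(L, Pow(L, 2)))
Mul(Add(J, Function('I')(-7, -36)), Add(394, Function('y')(-27))) = Mul(Add(Rational(-2537, 2), Mul(-36, Add(1, -36))), Add(394, Rational(1, 18))) = Mul(Add(Rational(-2537, 2), Mul(-36, -35)), Rational(7093, 18)) = Mul(Add(Rational(-2537, 2), 1260), Rational(7093, 18)) = Mul(Rational(-17, 2), Rational(7093, 18)) = Rational(-120581, 36)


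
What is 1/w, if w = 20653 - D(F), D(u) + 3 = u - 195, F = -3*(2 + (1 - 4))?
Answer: 1/20848 ≈ 4.7966e-5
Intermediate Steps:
F = 3 (F = -3*(2 - 3) = -3*(-1) = 3)
D(u) = -198 + u (D(u) = -3 + (u - 195) = -3 + (-195 + u) = -198 + u)
w = 20848 (w = 20653 - (-198 + 3) = 20653 - 1*(-195) = 20653 + 195 = 20848)
1/w = 1/20848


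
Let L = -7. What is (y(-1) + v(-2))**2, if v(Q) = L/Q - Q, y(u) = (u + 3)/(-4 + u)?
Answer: 2601/100 ≈ 26.010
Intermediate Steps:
y(u) = (3 + u)/(-4 + u)
v(Q) = -Q - 7/Q (v(Q) = -7/Q - Q = -Q - 7/Q)
(y(-1) + v(-2))**2 = ((3 - 1)/(-4 - 1) + (-1*(-2) - 7/(-2)))**2 = (2/(-5) + (2 - 7*(-1/2)))**2 = (-1/5*2 + (2 + 7/2))**2 = (-2/5 + 11/2)**2 = (51/10)**2 = 2601/100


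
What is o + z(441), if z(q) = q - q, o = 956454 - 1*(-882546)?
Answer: 1839000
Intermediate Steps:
o = 1839000 (o = 956454 + 882546 = 1839000)
z(q) = 0
o + z(441) = 1839000 + 0 = 1839000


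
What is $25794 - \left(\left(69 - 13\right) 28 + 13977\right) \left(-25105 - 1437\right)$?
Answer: $412621184$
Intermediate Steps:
$25794 - \left(\left(69 - 13\right) 28 + 13977\right) \left(-25105 - 1437\right) = 25794 - \left(56 \cdot 28 + 13977\right) \left(-26542\right) = 25794 - \left(1568 + 13977\right) \left(-26542\right) = 25794 - 15545 \left(-26542\right) = 25794 - -412595390 = 25794 + 412595390 = 412621184$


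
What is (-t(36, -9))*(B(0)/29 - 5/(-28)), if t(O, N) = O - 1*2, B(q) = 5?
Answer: -4845/406 ≈ -11.934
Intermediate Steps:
t(O, N) = -2 + O (t(O, N) = O - 2 = -2 + O)
(-t(36, -9))*(B(0)/29 - 5/(-28)) = (-(-2 + 36))*(5/29 - 5/(-28)) = (-1*34)*(5*(1/29) - 5*(-1/28)) = -34*(5/29 + 5/28) = -34*285/812 = -4845/406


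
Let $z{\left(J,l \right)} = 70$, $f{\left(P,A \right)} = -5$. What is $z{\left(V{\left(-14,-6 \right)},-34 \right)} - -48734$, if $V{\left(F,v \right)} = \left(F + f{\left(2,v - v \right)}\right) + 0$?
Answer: $48804$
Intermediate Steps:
$V{\left(F,v \right)} = -5 + F$ ($V{\left(F,v \right)} = \left(F - 5\right) + 0 = \left(-5 + F\right) + 0 = -5 + F$)
$z{\left(V{\left(-14,-6 \right)},-34 \right)} - -48734 = 70 - -48734 = 70 + 48734 = 48804$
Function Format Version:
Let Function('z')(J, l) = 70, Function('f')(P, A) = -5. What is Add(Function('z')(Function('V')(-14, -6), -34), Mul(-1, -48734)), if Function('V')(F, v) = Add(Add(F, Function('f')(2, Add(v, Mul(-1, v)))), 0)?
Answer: 48804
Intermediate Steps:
Function('V')(F, v) = Add(-5, F) (Function('V')(F, v) = Add(Add(F, -5), 0) = Add(Add(-5, F), 0) = Add(-5, F))
Add(Function('z')(Function('V')(-14, -6), -34), Mul(-1, -48734)) = Add(70, Mul(-1, -48734)) = Add(70, 48734) = 48804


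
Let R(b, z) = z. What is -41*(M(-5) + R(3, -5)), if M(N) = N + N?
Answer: 615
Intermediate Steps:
M(N) = 2*N
-41*(M(-5) + R(3, -5)) = -41*(2*(-5) - 5) = -41*(-10 - 5) = -41*(-15) = 615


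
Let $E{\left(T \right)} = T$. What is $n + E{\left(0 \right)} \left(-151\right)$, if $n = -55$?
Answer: $-55$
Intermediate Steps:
$n + E{\left(0 \right)} \left(-151\right) = -55 + 0 \left(-151\right) = -55 + 0 = -55$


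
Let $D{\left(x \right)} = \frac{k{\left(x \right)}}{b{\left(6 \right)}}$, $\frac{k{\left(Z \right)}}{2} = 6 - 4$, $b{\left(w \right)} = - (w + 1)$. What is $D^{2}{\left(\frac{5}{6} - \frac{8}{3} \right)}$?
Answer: $\frac{16}{49} \approx 0.32653$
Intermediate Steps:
$b{\left(w \right)} = -1 - w$ ($b{\left(w \right)} = - (1 + w) = -1 - w$)
$k{\left(Z \right)} = 4$ ($k{\left(Z \right)} = 2 \left(6 - 4\right) = 2 \cdot 2 = 4$)
$D{\left(x \right)} = - \frac{4}{7}$ ($D{\left(x \right)} = \frac{4}{-1 - 6} = \frac{4}{-7} = 4 \left(- \frac{1}{7}\right) = - \frac{4}{7}$)
$D^{2}{\left(\frac{5}{6} - \frac{8}{3} \right)} = \left(- \frac{4}{7}\right)^{2} = \frac{16}{49}$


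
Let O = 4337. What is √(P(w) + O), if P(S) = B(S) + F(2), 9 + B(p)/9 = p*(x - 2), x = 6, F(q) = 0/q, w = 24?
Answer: 32*√5 ≈ 71.554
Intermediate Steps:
F(q) = 0
B(p) = -81 + 36*p (B(p) = -81 + 9*(p*(6 - 2)) = -81 + 9*(p*4) = -81 + 9*(4*p) = -81 + 36*p)
P(S) = -81 + 36*S (P(S) = (-81 + 36*S) + 0 = -81 + 36*S)
√(P(w) + O) = √((-81 + 36*24) + 4337) = √((-81 + 864) + 4337) = √(783 + 4337) = √5120 = 32*√5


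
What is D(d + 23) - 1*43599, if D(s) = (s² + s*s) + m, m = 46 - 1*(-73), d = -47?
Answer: -42328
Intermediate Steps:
m = 119 (m = 46 + 73 = 119)
D(s) = 119 + 2*s² (D(s) = (s² + s*s) + 119 = (s² + s²) + 119 = 2*s² + 119 = 119 + 2*s²)
D(d + 23) - 1*43599 = (119 + 2*(-47 + 23)²) - 1*43599 = (119 + 2*(-24)²) - 43599 = (119 + 2*576) - 43599 = (119 + 1152) - 43599 = 1271 - 43599 = -42328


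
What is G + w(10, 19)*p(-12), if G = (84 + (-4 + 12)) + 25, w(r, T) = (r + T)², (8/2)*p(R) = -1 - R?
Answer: 9719/4 ≈ 2429.8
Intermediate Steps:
p(R) = -¼ - R/4 (p(R) = (-1 - R)/4 = -¼ - R/4)
w(r, T) = (T + r)²
G = 117 (G = (84 + 8) + 25 = 92 + 25 = 117)
G + w(10, 19)*p(-12) = 117 + (19 + 10)²*(-¼ - ¼*(-12)) = 117 + 29²*(-¼ + 3) = 117 + 841*(11/4) = 117 + 9251/4 = 9719/4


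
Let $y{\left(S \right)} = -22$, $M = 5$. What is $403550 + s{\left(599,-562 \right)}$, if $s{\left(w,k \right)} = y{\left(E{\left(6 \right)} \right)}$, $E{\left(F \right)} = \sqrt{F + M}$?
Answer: $403528$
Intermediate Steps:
$E{\left(F \right)} = \sqrt{5 + F}$ ($E{\left(F \right)} = \sqrt{F + 5} = \sqrt{5 + F}$)
$s{\left(w,k \right)} = -22$
$403550 + s{\left(599,-562 \right)} = 403550 - 22 = 403528$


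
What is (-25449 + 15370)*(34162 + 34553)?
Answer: -692578485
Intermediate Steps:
(-25449 + 15370)*(34162 + 34553) = -10079*68715 = -692578485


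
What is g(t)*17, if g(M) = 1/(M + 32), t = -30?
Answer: 17/2 ≈ 8.5000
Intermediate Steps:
g(M) = 1/(32 + M)
g(t)*17 = 17/(32 - 30) = 17/2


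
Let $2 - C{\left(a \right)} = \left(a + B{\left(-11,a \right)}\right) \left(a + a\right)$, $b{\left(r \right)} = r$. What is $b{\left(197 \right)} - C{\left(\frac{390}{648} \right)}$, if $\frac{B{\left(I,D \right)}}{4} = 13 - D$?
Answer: $\frac{496535}{1944} \approx 255.42$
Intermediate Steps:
$B{\left(I,D \right)} = 52 - 4 D$ ($B{\left(I,D \right)} = 4 \left(13 - D\right) = 52 - 4 D$)
$C{\left(a \right)} = 2 - 2 a \left(52 - 3 a\right)$ ($C{\left(a \right)} = 2 - \left(a - \left(-52 + 4 a\right)\right) \left(a + a\right) = 2 - \left(52 - 3 a\right) 2 a = 2 - 2 a \left(52 - 3 a\right)$)
$b{\left(197 \right)} - C{\left(\frac{390}{648} \right)} = 197 - \left(2 - 104 \cdot \frac{390}{648} + 6 \left(\frac{390}{648}\right)^{2}\right) = 197 - \left(2 - 104 \cdot 390 \cdot \frac{1}{648} + 6 \left(390 \cdot \frac{1}{648}\right)^{2}\right) = 197 - \left(2 - \frac{1690}{27} + 6 \left(\frac{65}{108}\right)^{2}\right) = 197 - \left(2 - \frac{1690}{27} + 6 \cdot \frac{4225}{11664}\right) = 197 - \left(2 - \frac{1690}{27} + \frac{4225}{1944}\right) = 197 - - \frac{113567}{1944} = 197 + \frac{113567}{1944} = \frac{496535}{1944}$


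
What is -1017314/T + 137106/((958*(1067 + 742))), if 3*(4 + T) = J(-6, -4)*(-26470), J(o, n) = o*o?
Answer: 16727578159/5097074446 ≈ 3.2818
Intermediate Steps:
J(o, n) = o²
T = -317644 (T = -4 + ((-6)²*(-26470))/3 = -4 + (36*(-26470))/3 = -4 + (⅓)*(-952920) = -4 - 317640 = -317644)
-1017314/T + 137106/((958*(1067 + 742))) = -1017314/(-317644) + 137106/((958*(1067 + 742))) = -1017314*(-1/317644) + 137106/((958*1809)) = 508657/158822 + 137106/1733022 = 508657/158822 + 137106*(1/1733022) = 508657/158822 + 2539/32093 = 16727578159/5097074446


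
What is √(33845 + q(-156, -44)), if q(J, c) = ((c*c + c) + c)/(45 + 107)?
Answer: √12222434/19 ≈ 184.00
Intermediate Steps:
q(J, c) = c/76 + c²/152 (q(J, c) = ((c² + c) + c)/152 = ((c + c²) + c)*(1/152) = (c² + 2*c)*(1/152) = c/76 + c²/152)
√(33845 + q(-156, -44)) = √(33845 + (1/152)*(-44)*(2 - 44)) = √(33845 + (1/152)*(-44)*(-42)) = √(33845 + 231/19) = √(643286/19) = √12222434/19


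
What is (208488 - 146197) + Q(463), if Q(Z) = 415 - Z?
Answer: 62243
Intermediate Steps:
(208488 - 146197) + Q(463) = (208488 - 146197) + (415 - 1*463) = 62291 + (415 - 463) = 62291 - 48 = 62243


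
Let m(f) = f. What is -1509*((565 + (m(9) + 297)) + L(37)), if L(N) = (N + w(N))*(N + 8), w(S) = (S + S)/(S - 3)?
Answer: -67568493/17 ≈ -3.9746e+6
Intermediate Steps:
w(S) = 2*S/(-3 + S) (w(S) = (2*S)/(-3 + S) = 2*S/(-3 + S))
L(N) = (8 + N)*(N + 2*N/(-3 + N)) (L(N) = (N + 2*N/(-3 + N))*(N + 8) = (N + 2*N/(-3 + N))*(8 + N) = (8 + N)*(N + 2*N/(-3 + N)))
-1509*((565 + (m(9) + 297)) + L(37)) = -1509*((565 + (9 + 297)) + 37*(-8 + 37**2 + 7*37)/(-3 + 37)) = -1509*((565 + 306) + 37*(-8 + 1369 + 259)/34) = -1509*(871 + 37*(1/34)*1620) = -1509*(871 + 29970/17) = -1509*44777/17 = -67568493/17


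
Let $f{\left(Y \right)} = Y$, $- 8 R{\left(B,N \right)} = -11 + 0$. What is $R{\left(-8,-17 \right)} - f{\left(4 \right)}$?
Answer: $- \frac{21}{8} \approx -2.625$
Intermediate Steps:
$R{\left(B,N \right)} = \frac{11}{8}$ ($R{\left(B,N \right)} = - \frac{-11 + 0}{8} = \left(- \frac{1}{8}\right) \left(-11\right) = \frac{11}{8}$)
$R{\left(-8,-17 \right)} - f{\left(4 \right)} = \frac{11}{8} - 4 = - \frac{21}{8}$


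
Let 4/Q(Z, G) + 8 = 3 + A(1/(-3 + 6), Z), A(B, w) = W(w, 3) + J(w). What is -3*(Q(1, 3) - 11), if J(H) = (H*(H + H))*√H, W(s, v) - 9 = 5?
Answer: 351/11 ≈ 31.909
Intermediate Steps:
W(s, v) = 14 (W(s, v) = 9 + 5 = 14)
J(H) = 2*H^(5/2) (J(H) = (H*(2*H))*√H = (2*H²)*√H = 2*H^(5/2))
A(B, w) = 14 + 2*w^(5/2)
Q(Z, G) = 4/(9 + 2*Z^(5/2)) (Q(Z, G) = 4/(-8 + (3 + (14 + 2*Z^(5/2)))) = 4/(-8 + (17 + 2*Z^(5/2))) = 4/(9 + 2*Z^(5/2)))
-3*(Q(1, 3) - 11) = -3*(4/(9 + 2*1^(5/2)) - 11) = -3*(4/(9 + 2*1) - 11) = -3*(4/(9 + 2) - 11) = -3*(4/11 - 11) = -3*(-117/11) = 351/11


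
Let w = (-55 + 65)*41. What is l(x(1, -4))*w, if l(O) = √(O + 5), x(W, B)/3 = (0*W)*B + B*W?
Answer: 410*I*√7 ≈ 1084.8*I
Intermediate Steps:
x(W, B) = 3*B*W (x(W, B) = 3*((0*W)*B + B*W) = 3*(0*B + B*W) = 3*(0 + B*W) = 3*(B*W) = 3*B*W)
l(O) = √(5 + O)
w = 410 (w = 10*41 = 410)
l(x(1, -4))*w = √(5 + 3*(-4)*1)*410 = √(5 - 12)*410 = √(-7)*410 = (I*√7)*410 = 410*I*√7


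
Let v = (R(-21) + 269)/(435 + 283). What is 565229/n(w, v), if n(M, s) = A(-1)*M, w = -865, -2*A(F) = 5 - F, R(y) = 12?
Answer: 565229/2595 ≈ 217.81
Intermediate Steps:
A(F) = -5/2 + F/2 (A(F) = -(5 - F)/2 = -5/2 + F/2)
v = 281/718 (v = (12 + 269)/(435 + 283) = 281/718 ≈ 0.39137)
n(M, s) = -3*M (n(M, s) = (-5/2 + (½)*(-1))*M = (-5/2 - ½)*M = -3*M)
565229/n(w, v) = 565229/((-3*(-865))) = 565229/2595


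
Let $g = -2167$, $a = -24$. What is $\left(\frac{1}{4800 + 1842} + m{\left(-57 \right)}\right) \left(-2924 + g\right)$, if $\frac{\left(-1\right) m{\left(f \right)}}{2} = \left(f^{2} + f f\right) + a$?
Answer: $\frac{145943043655}{2214} \approx 6.5918 \cdot 10^{7}$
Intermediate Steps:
$m{\left(f \right)} = 48 - 4 f^{2}$ ($m{\left(f \right)} = - 2 \left(\left(f^{2} + f f\right) - 24\right) = - 2 \left(\left(f^{2} + f^{2}\right) - 24\right) = - 2 \left(2 f^{2} - 24\right) = - 2 \left(-24 + 2 f^{2}\right) = 48 - 4 f^{2}$)
$\left(\frac{1}{4800 + 1842} + m{\left(-57 \right)}\right) \left(-2924 + g\right) = \left(\frac{1}{4800 + 1842} + \left(48 - 4 \left(-57\right)^{2}\right)\right) \left(-2924 - 2167\right) = \left(\frac{1}{6642} + \left(48 - 12996\right)\right) \left(-5091\right) = \left(\frac{1}{6642} - 12948\right) \left(-5091\right) = \left(- \frac{86000615}{6642}\right) \left(-5091\right) = \frac{145943043655}{2214}$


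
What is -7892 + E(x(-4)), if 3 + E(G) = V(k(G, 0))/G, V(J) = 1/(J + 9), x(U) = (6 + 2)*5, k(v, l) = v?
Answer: -15474199/1960 ≈ -7895.0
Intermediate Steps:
x(U) = 40 (x(U) = 8*5 = 40)
V(J) = 1/(9 + J)
E(G) = -3 + 1/(G*(9 + G)) (E(G) = -3 + 1/((9 + G)*G) = -3 + 1/(G*(9 + G)))
-7892 + E(x(-4)) = -7892 + (-3 + 1/(40*(9 + 40))) = -7892 + (-3 + (1/40)/49) = -7892 + (-3 + (1/40)*(1/49)) = -7892 + (-3 + 1/1960) = -7892 - 5879/1960 = -15474199/1960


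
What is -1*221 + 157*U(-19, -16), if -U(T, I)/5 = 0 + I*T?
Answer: -238861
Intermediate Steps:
U(T, I) = -5*I*T (U(T, I) = -5*(0 + I*T) = -5*I*T)
-1*221 + 157*U(-19, -16) = -1*221 + 157*(-5*(-16)*(-19)) = -221 + 157*(-1520) = -221 - 238640 = -238861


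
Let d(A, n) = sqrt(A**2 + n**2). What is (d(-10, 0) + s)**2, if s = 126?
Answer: 18496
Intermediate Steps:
(d(-10, 0) + s)**2 = (sqrt((-10)**2 + 0**2) + 126)**2 = (sqrt(100 + 0) + 126)**2 = (sqrt(100) + 126)**2 = (10 + 126)**2 = 136**2 = 18496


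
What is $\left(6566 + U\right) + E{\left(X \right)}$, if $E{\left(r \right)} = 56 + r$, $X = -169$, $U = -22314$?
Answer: $-15861$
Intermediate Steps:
$\left(6566 + U\right) + E{\left(X \right)} = \left(6566 - 22314\right) + \left(56 - 169\right) = -15748 - 113 = -15861$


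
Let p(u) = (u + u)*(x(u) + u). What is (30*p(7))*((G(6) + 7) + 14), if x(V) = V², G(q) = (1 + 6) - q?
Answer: 517440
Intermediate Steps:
G(q) = 7 - q
p(u) = 2*u*(u + u²) (p(u) = (u + u)*(u² + u) = (2*u)*(u + u²) = 2*u*(u + u²))
(30*p(7))*((G(6) + 7) + 14) = (30*(2*7²*(1 + 7)))*(((7 - 1*6) + 7) + 14) = (30*(2*49*8))*(((7 - 6) + 7) + 14) = (30*784)*((1 + 7) + 14) = 23520*(8 + 14) = 23520*22 = 517440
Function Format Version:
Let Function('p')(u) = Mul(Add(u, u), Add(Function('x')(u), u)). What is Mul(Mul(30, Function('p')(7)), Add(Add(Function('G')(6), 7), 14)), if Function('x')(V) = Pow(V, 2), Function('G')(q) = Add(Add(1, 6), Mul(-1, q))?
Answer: 517440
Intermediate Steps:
Function('G')(q) = Add(7, Mul(-1, q))
Function('p')(u) = Mul(2, u, Add(u, Pow(u, 2))) (Function('p')(u) = Mul(Add(u, u), Add(Pow(u, 2), u)) = Mul(Mul(2, u), Add(u, Pow(u, 2))) = Mul(2, u, Add(u, Pow(u, 2))))
Mul(Mul(30, Function('p')(7)), Add(Add(Function('G')(6), 7), 14)) = Mul(Mul(30, Mul(2, Pow(7, 2), Add(1, 7))), Add(Add(Add(7, Mul(-1, 6)), 7), 14)) = Mul(Mul(30, Mul(2, 49, 8)), Add(Add(Add(7, -6), 7), 14)) = Mul(Mul(30, 784), Add(Add(1, 7), 14)) = Mul(23520, Add(8, 14)) = Mul(23520, 22) = 517440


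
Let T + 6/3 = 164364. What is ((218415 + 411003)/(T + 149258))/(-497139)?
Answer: -104903/25985455530 ≈ -4.0370e-6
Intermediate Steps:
T = 164362 (T = -2 + 164364 = 164362)
((218415 + 411003)/(T + 149258))/(-497139) = ((218415 + 411003)/(164362 + 149258))/(-497139) = (629418/313620)*(-1/497139) = (629418*(1/313620))*(-1/497139) = (104903/52270)*(-1/497139) = -104903/25985455530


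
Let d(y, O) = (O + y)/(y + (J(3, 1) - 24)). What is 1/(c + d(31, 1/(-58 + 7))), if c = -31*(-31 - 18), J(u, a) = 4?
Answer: 561/853739 ≈ 0.00065711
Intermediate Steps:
c = 1519 (c = -31*(-49) = 1519)
d(y, O) = (O + y)/(-20 + y) (d(y, O) = (O + y)/(y + (4 - 24)) = (O + y)/(y - 20) = (O + y)/(-20 + y))
1/(c + d(31, 1/(-58 + 7))) = 1/(1519 + (1/(-58 + 7) + 31)/(-20 + 31)) = 1/(1519 + (1/(-51) + 31)/11) = 1/(1519 + (-1/51 + 31)/11) = 1/(1519 + (1/11)*(1580/51)) = 1/(1519 + 1580/561) = 1/(853739/561) = 561/853739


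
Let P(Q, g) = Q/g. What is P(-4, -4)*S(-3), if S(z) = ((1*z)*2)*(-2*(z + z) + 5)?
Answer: -102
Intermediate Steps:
S(z) = 2*z*(5 - 4*z) (S(z) = (z*2)*(-4*z + 5) = (2*z)*(-4*z + 5) = (2*z)*(5 - 4*z) = 2*z*(5 - 4*z))
P(-4, -4)*S(-3) = (-4/(-4))*(2*(-3)*(5 - 4*(-3))) = (-4*(-1/4))*(2*(-3)*(5 + 12)) = 1*(2*(-3)*17) = 1*(-102) = -102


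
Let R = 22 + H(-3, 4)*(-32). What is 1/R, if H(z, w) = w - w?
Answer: 1/22 ≈ 0.045455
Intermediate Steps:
H(z, w) = 0
R = 22 (R = 22 + 0*(-32) = 22 + 0 = 22)
1/R = 1/22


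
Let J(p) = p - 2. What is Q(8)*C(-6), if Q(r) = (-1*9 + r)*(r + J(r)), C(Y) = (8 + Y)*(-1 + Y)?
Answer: 196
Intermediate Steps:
J(p) = -2 + p
C(Y) = (-1 + Y)*(8 + Y)
Q(r) = (-9 + r)*(-2 + 2*r) (Q(r) = (-1*9 + r)*(r + (-2 + r)) = (-9 + r)*(-2 + 2*r))
Q(8)*C(-6) = (18 - 20*8 + 2*8**2)*(-8 + (-6)**2 + 7*(-6)) = (18 - 160 + 2*64)*(-8 + 36 - 42) = (18 - 160 + 128)*(-14) = -14*(-14) = 196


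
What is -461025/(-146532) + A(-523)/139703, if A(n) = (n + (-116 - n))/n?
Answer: 11228218674479/3568770692636 ≈ 3.1462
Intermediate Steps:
A(n) = -116/n
-461025/(-146532) + A(-523)/139703 = -461025/(-146532) - 116/(-523)/139703 = -461025*(-1/146532) - 116*(-1/523)*(1/139703) = 153675/48844 + (116/523)*(1/139703) = 153675/48844 + 116/73064669 = 11228218674479/3568770692636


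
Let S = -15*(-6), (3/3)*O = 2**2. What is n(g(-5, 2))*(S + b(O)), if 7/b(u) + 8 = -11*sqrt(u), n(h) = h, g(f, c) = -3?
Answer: -2693/10 ≈ -269.30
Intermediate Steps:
O = 4 (O = 2**2 = 4)
b(u) = 7/(-8 - 11*sqrt(u))
S = 90
n(g(-5, 2))*(S + b(O)) = -3*(90 - 7/(8 + 11*sqrt(4))) = -3*(90 - 7/(8 + 11*2)) = -3*(90 - 7/(8 + 22)) = -3*(90 - 7/30) = -3*2693/30 = -2693/10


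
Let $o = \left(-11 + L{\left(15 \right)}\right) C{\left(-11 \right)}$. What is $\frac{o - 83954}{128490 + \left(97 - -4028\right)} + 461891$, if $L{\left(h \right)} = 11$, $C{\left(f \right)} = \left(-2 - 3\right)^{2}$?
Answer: $\frac{61253591011}{132615} \approx 4.6189 \cdot 10^{5}$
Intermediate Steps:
$C{\left(f \right)} = 25$ ($C{\left(f \right)} = \left(-5\right)^{2} = 25$)
$o = 0$ ($o = \left(-11 + 11\right) 25 = 0 \cdot 25 = 0$)
$\frac{o - 83954}{128490 + \left(97 - -4028\right)} + 461891 = \frac{0 - 83954}{128490 + \left(97 - -4028\right)} + 461891 = - \frac{83954}{128490 + \left(97 + 4028\right)} + 461891 = - \frac{83954}{128490 + 4125} + 461891 = - \frac{83954}{132615} + 461891 = \frac{61253591011}{132615}$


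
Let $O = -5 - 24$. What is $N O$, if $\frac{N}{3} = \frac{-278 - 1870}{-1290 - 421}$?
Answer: $- \frac{6444}{59} \approx -109.22$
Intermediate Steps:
$O = -29$ ($O = -5 - 24 = -29$)
$N = \frac{6444}{1711}$ ($N = 3 \frac{-278 - 1870}{-1290 - 421} = 3 \left(- \frac{2148}{-1711}\right) = 3 \left(\left(-2148\right) \left(- \frac{1}{1711}\right)\right) = 3 \cdot \frac{2148}{1711} = \frac{6444}{1711} \approx 3.7662$)
$N O = \frac{6444}{1711} \left(-29\right) = - \frac{6444}{59}$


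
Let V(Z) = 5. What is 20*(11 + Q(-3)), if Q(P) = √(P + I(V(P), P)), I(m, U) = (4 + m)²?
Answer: 220 + 20*√78 ≈ 396.64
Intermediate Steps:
Q(P) = √(81 + P) (Q(P) = √(P + (4 + 5)²) = √(P + 9²) = √(P + 81) = √(81 + P))
20*(11 + Q(-3)) = 20*(11 + √(81 - 3)) = 20*(11 + √78) = 220 + 20*√78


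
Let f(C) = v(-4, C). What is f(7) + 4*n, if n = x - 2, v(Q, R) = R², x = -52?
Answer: -167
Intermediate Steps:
n = -54 (n = -52 - 2 = -54)
f(C) = C²
f(7) + 4*n = 7² + 4*(-54) = 49 - 216 = -167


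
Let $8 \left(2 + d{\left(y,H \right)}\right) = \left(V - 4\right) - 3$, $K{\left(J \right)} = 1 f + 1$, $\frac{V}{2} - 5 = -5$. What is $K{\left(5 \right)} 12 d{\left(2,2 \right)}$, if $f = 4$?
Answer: $- \frac{345}{2} \approx -172.5$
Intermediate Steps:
$V = 0$ ($V = 10 + 2 \left(-5\right) = 10 - 10 = 0$)
$K{\left(J \right)} = 5$ ($K{\left(J \right)} = 1 \cdot 4 + 1 = 4 + 1 = 5$)
$d{\left(y,H \right)} = - \frac{23}{8}$ ($d{\left(y,H \right)} = -2 + \frac{\left(0 - 4\right) - 3}{8} = -2 + \frac{-4 - 3}{8} = -2 + \frac{1}{8} \left(-7\right) = -2 - \frac{7}{8} = - \frac{23}{8}$)
$K{\left(5 \right)} 12 d{\left(2,2 \right)} = 5 \cdot 12 \left(- \frac{23}{8}\right) = 60 \left(- \frac{23}{8}\right) = - \frac{345}{2}$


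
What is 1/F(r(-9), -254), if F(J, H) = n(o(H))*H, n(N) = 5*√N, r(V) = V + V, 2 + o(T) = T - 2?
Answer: I*√258/327660 ≈ 4.9022e-5*I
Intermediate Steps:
o(T) = -4 + T (o(T) = -2 + (T - 2) = -2 + (-2 + T) = -4 + T)
r(V) = 2*V
F(J, H) = 5*H*√(-4 + H) (F(J, H) = (5*√(-4 + H))*H = 5*H*√(-4 + H))
1/F(r(-9), -254) = 1/(5*(-254)*√(-4 - 254)) = 1/(5*(-254)*√(-258)) = 1/(5*(-254)*(I*√258)) = 1/(-1270*I*√258) = I*√258/327660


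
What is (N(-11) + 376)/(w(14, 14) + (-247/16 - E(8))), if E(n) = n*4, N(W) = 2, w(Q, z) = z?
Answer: -6048/535 ≈ -11.305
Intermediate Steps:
E(n) = 4*n
(N(-11) + 376)/(w(14, 14) + (-247/16 - E(8))) = (2 + 376)/(14 + (-247/16 - 4*8)) = 378/(14 + (-247*1/16 - 1*32)) = 378/(14 + (-247/16 - 32)) = 378/(14 - 759/16) = 378/(-535/16) = 378*(-16/535) = -6048/535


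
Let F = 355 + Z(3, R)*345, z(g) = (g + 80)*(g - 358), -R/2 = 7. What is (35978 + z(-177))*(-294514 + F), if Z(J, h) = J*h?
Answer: -27121913577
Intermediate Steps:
R = -14 (R = -2*7 = -14)
z(g) = (-358 + g)*(80 + g) (z(g) = (80 + g)*(-358 + g) = (-358 + g)*(80 + g))
F = -14135 (F = 355 + (3*(-14))*345 = 355 - 42*345 = 355 - 14490 = -14135)
(35978 + z(-177))*(-294514 + F) = (35978 + (-28640 + (-177)² - 278*(-177)))*(-294514 - 14135) = (35978 + (-28640 + 31329 + 49206))*(-308649) = (35978 + 51895)*(-308649) = 87873*(-308649) = -27121913577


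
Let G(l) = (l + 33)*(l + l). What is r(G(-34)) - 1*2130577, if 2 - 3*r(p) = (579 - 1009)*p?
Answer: -6362489/3 ≈ -2.1208e+6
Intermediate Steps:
G(l) = 2*l*(33 + l) (G(l) = (33 + l)*(2*l) = 2*l*(33 + l))
r(p) = ⅔ + 430*p/3 (r(p) = ⅔ - (579 - 1009)*p/3 = ⅔ - (-430)*p/3 = ⅔ + 430*p/3)
r(G(-34)) - 1*2130577 = (⅔ + 430*(2*(-34)*(33 - 34))/3) - 1*2130577 = (⅔ + 430*(2*(-34)*(-1))/3) - 2130577 = (⅔ + (430/3)*68) - 2130577 = (⅔ + 29240/3) - 2130577 = 29242/3 - 2130577 = -6362489/3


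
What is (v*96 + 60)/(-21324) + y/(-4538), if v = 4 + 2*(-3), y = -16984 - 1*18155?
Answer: 62491921/8064026 ≈ 7.7495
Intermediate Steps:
y = -35139 (y = -16984 - 18155 = -35139)
v = -2 (v = 4 - 6 = -2)
(v*96 + 60)/(-21324) + y/(-4538) = (-2*96 + 60)/(-21324) - 35139/(-4538) = (-192 + 60)*(-1/21324) - 35139*(-1/4538) = -132*(-1/21324) + 35139/4538 = 11/1777 + 35139/4538 = 62491921/8064026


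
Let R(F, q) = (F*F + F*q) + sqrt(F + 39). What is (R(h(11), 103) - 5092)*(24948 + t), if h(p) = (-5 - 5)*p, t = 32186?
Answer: -246933148 + 57134*I*sqrt(71) ≈ -2.4693e+8 + 4.8142e+5*I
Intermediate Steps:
h(p) = -10*p
R(F, q) = F**2 + sqrt(39 + F) + F*q (R(F, q) = (F**2 + F*q) + sqrt(39 + F) = F**2 + sqrt(39 + F) + F*q)
(R(h(11), 103) - 5092)*(24948 + t) = (((-10*11)**2 + sqrt(39 - 10*11) - 10*11*103) - 5092)*(24948 + 32186) = (((-110)**2 + sqrt(39 - 110) - 110*103) - 5092)*57134 = ((12100 + sqrt(-71) - 11330) - 5092)*57134 = ((12100 + I*sqrt(71) - 11330) - 5092)*57134 = ((770 + I*sqrt(71)) - 5092)*57134 = (-4322 + I*sqrt(71))*57134 = -246933148 + 57134*I*sqrt(71)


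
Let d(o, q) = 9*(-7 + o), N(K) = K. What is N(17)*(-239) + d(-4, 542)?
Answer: -4162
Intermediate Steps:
d(o, q) = -63 + 9*o
N(17)*(-239) + d(-4, 542) = 17*(-239) + (-63 + 9*(-4)) = -4063 + (-63 - 36) = -4063 - 99 = -4162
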